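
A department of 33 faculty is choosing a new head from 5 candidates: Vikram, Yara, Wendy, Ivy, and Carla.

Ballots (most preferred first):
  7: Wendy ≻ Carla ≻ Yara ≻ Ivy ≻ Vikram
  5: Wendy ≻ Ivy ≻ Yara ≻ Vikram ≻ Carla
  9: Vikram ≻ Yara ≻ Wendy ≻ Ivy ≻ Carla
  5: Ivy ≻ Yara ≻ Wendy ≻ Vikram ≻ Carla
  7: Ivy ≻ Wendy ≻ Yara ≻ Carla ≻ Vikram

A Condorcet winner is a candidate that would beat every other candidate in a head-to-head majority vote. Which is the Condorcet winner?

Wendy vs Vikram: 24–9
Wendy vs Yara: 19–14
Wendy vs Ivy: 21–12
Wendy vs Carla: 33–0
Wendy beats every other candidate.

Wendy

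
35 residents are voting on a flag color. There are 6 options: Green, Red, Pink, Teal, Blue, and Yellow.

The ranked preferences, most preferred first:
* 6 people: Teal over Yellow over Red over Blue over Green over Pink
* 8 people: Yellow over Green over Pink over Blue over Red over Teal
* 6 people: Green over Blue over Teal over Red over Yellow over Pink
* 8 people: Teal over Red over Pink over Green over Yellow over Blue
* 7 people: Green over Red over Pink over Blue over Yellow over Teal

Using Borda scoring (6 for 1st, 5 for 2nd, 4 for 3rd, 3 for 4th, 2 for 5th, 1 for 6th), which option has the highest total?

Green: 6×2 + 8×5 + 6×6 + 8×3 + 7×6 = 154
Red: 6×4 + 8×2 + 6×3 + 8×5 + 7×5 = 133
Pink: 6×1 + 8×4 + 6×1 + 8×4 + 7×4 = 104
Teal: 6×6 + 8×1 + 6×4 + 8×6 + 7×1 = 123
Blue: 6×3 + 8×3 + 6×5 + 8×1 + 7×3 = 101
Yellow: 6×5 + 8×6 + 6×2 + 8×2 + 7×2 = 120

Green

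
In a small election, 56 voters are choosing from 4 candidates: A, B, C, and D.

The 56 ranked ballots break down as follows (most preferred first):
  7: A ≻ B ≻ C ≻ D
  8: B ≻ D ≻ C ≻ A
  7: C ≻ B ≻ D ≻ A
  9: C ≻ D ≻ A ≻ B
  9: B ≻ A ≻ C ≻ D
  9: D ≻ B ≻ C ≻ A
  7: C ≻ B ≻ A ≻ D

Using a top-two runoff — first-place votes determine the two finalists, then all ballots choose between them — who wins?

Round 1 first-place votes: A 7, B 17, C 23, D 9. C and B advance.
Runoff: C is ranked above B on 23 ballots, B above C on 33.

B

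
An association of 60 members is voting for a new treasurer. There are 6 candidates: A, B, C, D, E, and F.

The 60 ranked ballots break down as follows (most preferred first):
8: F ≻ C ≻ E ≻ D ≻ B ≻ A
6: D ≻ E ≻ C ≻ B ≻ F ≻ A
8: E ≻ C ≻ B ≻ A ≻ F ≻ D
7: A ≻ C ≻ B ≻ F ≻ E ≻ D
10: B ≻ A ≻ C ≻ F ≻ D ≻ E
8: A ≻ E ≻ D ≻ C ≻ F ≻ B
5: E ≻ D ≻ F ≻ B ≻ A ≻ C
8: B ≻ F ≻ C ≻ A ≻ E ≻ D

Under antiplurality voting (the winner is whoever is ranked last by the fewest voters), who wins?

Last-place votes: A 14, B 8, C 5, D 23, E 10, F 0.

F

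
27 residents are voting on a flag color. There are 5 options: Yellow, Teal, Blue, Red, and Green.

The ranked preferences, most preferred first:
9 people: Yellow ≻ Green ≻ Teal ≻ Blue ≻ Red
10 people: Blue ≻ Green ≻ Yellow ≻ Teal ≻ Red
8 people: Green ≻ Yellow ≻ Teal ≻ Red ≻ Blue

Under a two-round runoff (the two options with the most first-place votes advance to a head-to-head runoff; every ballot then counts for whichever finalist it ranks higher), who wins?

Yellow

Round 1 first-place votes: Yellow 9, Teal 0, Blue 10, Red 0, Green 8. Blue and Yellow advance.
Runoff: Blue is ranked above Yellow on 10 ballots, Yellow above Blue on 17.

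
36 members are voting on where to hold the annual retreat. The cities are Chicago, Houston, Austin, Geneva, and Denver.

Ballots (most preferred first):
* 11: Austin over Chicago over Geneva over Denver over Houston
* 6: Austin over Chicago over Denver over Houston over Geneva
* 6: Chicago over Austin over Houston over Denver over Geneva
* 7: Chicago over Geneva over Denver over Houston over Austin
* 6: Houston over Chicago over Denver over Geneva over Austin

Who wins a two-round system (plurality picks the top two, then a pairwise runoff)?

Chicago

Round 1 first-place votes: Chicago 13, Houston 6, Austin 17, Geneva 0, Denver 0. Austin and Chicago advance.
Runoff: Austin is ranked above Chicago on 17 ballots, Chicago above Austin on 19.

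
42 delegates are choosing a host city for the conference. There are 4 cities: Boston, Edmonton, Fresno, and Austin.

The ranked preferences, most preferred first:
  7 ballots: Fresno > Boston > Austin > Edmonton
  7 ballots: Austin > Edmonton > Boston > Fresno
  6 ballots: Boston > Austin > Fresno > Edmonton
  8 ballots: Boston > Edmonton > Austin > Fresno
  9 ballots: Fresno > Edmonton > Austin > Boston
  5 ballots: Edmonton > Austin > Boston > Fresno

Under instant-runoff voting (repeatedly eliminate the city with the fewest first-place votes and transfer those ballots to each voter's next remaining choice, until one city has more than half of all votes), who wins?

Boston

Round 1: Boston 14, Edmonton 5, Fresno 16, Austin 7. Edmonton eliminated.
Round 2: Boston 14, Fresno 16, Austin 12. Austin eliminated.
Round 3: Boston 26, Fresno 16. Boston has a majority (≥22).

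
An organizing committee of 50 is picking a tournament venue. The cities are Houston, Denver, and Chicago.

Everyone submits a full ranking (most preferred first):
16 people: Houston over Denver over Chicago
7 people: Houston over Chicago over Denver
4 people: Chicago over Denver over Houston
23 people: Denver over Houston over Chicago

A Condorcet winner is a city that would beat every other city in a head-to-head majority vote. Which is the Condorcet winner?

Denver vs Houston: 27–23
Denver vs Chicago: 39–11
Denver beats every other city.

Denver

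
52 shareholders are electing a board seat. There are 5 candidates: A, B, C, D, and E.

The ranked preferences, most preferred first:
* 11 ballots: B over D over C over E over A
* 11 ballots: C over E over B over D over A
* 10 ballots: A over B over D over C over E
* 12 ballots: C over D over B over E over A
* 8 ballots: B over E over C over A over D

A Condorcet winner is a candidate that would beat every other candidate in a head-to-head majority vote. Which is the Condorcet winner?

B vs A: 42–10
B vs C: 29–23
B vs D: 40–12
B vs E: 41–11
B beats every other candidate.

B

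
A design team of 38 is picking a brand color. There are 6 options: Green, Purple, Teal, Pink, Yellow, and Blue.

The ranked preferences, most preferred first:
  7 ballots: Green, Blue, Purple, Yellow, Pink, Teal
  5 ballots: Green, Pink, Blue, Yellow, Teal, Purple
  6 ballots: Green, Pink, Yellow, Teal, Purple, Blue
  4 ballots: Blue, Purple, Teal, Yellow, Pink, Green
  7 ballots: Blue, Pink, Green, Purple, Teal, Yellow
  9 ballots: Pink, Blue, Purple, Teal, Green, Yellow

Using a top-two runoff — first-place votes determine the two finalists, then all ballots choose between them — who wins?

Round 1 first-place votes: Green 18, Purple 0, Teal 0, Pink 9, Yellow 0, Blue 11. Green and Blue advance.
Runoff: Green is ranked above Blue on 18 ballots, Blue above Green on 20.

Blue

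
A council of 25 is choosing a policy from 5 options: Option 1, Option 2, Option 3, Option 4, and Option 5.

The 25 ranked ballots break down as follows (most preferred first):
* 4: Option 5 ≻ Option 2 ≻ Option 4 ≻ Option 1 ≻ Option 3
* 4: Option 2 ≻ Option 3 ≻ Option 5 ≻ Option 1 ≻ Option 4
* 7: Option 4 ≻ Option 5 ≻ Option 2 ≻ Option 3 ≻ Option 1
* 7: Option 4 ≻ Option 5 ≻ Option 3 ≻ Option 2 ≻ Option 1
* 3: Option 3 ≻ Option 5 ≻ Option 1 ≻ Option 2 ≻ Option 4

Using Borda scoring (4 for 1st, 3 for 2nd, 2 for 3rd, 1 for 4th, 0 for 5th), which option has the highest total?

Option 1: 4×1 + 4×1 + 7×0 + 7×0 + 3×2 = 14
Option 2: 4×3 + 4×4 + 7×2 + 7×1 + 3×1 = 52
Option 3: 4×0 + 4×3 + 7×1 + 7×2 + 3×4 = 45
Option 4: 4×2 + 4×0 + 7×4 + 7×4 + 3×0 = 64
Option 5: 4×4 + 4×2 + 7×3 + 7×3 + 3×3 = 75

Option 5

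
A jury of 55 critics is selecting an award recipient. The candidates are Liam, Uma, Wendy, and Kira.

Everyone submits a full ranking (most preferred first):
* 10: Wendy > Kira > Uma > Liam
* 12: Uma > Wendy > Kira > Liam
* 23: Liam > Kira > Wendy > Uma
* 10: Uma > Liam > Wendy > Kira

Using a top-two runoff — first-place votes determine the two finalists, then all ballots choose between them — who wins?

Uma

Round 1 first-place votes: Liam 23, Uma 22, Wendy 10, Kira 0. Liam and Uma advance.
Runoff: Liam is ranked above Uma on 23 ballots, Uma above Liam on 32.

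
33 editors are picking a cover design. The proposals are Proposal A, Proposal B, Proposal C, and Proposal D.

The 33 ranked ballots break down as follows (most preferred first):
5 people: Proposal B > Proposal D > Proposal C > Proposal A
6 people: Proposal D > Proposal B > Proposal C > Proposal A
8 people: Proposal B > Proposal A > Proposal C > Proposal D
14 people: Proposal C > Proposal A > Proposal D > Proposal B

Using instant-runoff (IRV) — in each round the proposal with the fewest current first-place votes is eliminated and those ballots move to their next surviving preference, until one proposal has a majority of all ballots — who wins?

Round 1: Proposal A 0, Proposal B 13, Proposal C 14, Proposal D 6. Proposal A eliminated.
Round 2: Proposal B 13, Proposal C 14, Proposal D 6. Proposal D eliminated.
Round 3: Proposal B 19, Proposal C 14. Proposal B has a majority (≥17).

Proposal B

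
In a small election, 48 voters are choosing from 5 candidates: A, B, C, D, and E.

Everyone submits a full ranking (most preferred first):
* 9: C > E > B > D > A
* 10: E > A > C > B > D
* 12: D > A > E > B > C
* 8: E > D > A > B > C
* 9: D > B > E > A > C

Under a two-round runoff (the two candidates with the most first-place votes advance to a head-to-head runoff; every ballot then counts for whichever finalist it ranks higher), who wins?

E

Round 1 first-place votes: A 0, B 0, C 9, D 21, E 18. D and E advance.
Runoff: D is ranked above E on 21 ballots, E above D on 27.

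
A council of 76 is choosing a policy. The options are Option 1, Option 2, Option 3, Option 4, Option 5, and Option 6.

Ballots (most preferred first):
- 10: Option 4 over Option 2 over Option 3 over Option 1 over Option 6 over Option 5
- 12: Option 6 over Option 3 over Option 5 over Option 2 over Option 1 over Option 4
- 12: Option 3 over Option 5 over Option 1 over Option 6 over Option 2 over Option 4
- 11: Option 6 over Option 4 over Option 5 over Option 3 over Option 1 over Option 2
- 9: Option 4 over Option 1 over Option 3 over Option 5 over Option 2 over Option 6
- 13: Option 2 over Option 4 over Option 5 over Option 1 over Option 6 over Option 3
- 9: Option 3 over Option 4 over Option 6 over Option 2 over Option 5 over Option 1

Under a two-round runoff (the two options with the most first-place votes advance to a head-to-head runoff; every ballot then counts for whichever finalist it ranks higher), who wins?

Round 1 first-place votes: Option 1 0, Option 2 13, Option 3 21, Option 4 19, Option 5 0, Option 6 23. Option 6 and Option 3 advance.
Runoff: Option 6 is ranked above Option 3 on 36 ballots, Option 3 above Option 6 on 40.

Option 3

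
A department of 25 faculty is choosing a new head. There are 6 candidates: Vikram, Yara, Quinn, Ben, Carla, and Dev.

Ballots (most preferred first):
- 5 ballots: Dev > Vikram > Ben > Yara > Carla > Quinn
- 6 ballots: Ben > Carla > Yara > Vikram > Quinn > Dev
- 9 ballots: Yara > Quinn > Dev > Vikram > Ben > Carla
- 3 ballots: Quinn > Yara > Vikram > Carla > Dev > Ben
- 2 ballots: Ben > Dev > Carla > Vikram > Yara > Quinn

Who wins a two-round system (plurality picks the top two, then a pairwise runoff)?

Round 1 first-place votes: Vikram 0, Yara 9, Quinn 3, Ben 8, Carla 0, Dev 5. Yara and Ben advance.
Runoff: Yara is ranked above Ben on 12 ballots, Ben above Yara on 13.

Ben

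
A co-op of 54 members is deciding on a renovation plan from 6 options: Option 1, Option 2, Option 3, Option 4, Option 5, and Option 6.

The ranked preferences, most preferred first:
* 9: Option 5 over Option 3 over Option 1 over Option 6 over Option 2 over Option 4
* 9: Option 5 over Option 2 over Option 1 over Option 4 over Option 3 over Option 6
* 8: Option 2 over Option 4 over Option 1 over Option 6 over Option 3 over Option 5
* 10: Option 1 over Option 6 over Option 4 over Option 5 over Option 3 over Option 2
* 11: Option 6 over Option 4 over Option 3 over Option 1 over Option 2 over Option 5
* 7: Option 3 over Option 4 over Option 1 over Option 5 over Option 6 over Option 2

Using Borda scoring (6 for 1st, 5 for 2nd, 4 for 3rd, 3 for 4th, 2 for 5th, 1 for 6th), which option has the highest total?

Option 1: 9×4 + 9×4 + 8×4 + 10×6 + 11×3 + 7×4 = 225
Option 2: 9×2 + 9×5 + 8×6 + 10×1 + 11×2 + 7×1 = 150
Option 3: 9×5 + 9×2 + 8×2 + 10×2 + 11×4 + 7×6 = 185
Option 4: 9×1 + 9×3 + 8×5 + 10×4 + 11×5 + 7×5 = 206
Option 5: 9×6 + 9×6 + 8×1 + 10×3 + 11×1 + 7×3 = 178
Option 6: 9×3 + 9×1 + 8×3 + 10×5 + 11×6 + 7×2 = 190

Option 1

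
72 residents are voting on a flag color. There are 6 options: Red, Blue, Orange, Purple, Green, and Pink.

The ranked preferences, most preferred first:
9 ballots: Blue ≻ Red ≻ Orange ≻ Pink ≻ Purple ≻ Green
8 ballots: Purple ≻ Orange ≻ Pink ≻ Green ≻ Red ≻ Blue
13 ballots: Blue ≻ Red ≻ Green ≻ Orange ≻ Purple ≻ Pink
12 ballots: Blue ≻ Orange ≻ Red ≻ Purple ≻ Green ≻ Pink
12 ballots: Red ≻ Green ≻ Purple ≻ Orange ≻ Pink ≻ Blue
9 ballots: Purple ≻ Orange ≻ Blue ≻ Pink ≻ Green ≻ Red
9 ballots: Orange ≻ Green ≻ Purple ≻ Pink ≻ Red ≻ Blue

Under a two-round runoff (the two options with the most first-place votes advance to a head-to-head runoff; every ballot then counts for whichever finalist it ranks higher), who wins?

Purple

Round 1 first-place votes: Red 12, Blue 34, Orange 9, Purple 17, Green 0, Pink 0. Blue and Purple advance.
Runoff: Blue is ranked above Purple on 34 ballots, Purple above Blue on 38.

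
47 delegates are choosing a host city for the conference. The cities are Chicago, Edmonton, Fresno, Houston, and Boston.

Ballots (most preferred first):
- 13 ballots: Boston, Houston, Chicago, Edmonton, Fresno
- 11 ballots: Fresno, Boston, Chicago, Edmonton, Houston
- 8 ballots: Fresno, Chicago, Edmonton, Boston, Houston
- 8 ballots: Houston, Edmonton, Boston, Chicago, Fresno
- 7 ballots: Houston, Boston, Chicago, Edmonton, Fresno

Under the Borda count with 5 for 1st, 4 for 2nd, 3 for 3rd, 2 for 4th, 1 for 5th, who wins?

Boston

Chicago: 13×3 + 11×3 + 8×4 + 8×2 + 7×3 = 141
Edmonton: 13×2 + 11×2 + 8×3 + 8×4 + 7×2 = 118
Fresno: 13×1 + 11×5 + 8×5 + 8×1 + 7×1 = 123
Houston: 13×4 + 11×1 + 8×1 + 8×5 + 7×5 = 146
Boston: 13×5 + 11×4 + 8×2 + 8×3 + 7×4 = 177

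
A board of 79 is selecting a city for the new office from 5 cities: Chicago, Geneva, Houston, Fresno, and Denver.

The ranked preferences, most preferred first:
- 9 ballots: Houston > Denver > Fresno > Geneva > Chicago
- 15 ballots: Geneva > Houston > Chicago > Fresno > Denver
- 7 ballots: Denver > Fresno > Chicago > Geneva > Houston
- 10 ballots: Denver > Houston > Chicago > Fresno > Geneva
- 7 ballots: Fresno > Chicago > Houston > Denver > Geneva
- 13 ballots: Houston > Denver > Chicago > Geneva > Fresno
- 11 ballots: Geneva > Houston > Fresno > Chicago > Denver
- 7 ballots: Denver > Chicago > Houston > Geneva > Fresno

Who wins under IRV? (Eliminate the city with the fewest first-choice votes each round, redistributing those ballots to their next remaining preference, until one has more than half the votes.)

Round 1: Chicago 0, Geneva 26, Houston 22, Fresno 7, Denver 24. Chicago eliminated.
Round 2: Geneva 26, Houston 22, Fresno 7, Denver 24. Fresno eliminated.
Round 3: Geneva 26, Houston 29, Denver 24. Denver eliminated.
Round 4: Geneva 33, Houston 46. Houston has a majority (≥40).

Houston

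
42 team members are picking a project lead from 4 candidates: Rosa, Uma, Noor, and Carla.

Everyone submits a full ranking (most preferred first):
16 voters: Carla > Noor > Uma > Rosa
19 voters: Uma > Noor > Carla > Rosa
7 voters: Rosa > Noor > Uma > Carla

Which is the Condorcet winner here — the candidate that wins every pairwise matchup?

Noor vs Rosa: 35–7
Noor vs Uma: 23–19
Noor vs Carla: 26–16
Noor beats every other candidate.

Noor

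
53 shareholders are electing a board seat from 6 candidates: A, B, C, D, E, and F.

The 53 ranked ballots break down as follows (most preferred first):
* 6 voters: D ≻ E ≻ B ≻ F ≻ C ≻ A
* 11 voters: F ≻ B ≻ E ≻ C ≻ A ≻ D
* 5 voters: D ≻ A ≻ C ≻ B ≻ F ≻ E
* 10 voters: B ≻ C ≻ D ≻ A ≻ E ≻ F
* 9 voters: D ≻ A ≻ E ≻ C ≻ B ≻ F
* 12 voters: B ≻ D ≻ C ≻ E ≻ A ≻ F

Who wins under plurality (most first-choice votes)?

B

First-place votes: A 0, B 22, C 0, D 20, E 0, F 11.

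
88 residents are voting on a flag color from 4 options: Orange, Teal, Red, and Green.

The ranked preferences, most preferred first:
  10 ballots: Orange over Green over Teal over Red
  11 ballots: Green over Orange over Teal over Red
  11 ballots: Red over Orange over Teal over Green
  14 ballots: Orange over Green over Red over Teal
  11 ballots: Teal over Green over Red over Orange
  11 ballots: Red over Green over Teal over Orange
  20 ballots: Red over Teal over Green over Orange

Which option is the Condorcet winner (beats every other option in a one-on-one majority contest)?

Green vs Orange: 53–35
Green vs Teal: 46–42
Green vs Red: 46–42
Green beats every other option.

Green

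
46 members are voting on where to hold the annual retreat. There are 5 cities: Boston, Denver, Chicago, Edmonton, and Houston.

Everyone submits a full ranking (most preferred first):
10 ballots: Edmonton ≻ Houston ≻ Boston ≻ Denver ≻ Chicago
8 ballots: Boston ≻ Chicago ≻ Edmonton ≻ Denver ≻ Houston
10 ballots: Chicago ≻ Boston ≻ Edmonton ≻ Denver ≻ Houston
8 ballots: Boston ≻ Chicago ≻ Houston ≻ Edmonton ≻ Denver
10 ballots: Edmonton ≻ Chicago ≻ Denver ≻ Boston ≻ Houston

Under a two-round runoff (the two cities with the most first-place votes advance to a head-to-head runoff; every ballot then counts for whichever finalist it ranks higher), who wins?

Round 1 first-place votes: Boston 16, Denver 0, Chicago 10, Edmonton 20, Houston 0. Edmonton and Boston advance.
Runoff: Edmonton is ranked above Boston on 20 ballots, Boston above Edmonton on 26.

Boston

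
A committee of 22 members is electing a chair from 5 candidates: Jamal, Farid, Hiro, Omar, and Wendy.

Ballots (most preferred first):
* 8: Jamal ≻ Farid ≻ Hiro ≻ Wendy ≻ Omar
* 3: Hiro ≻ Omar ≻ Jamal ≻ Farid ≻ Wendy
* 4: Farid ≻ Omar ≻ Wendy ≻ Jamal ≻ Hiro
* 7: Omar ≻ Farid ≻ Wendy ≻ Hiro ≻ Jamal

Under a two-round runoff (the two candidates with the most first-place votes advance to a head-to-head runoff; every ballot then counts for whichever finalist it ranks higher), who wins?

Omar

Round 1 first-place votes: Jamal 8, Farid 4, Hiro 3, Omar 7, Wendy 0. Jamal and Omar advance.
Runoff: Jamal is ranked above Omar on 8 ballots, Omar above Jamal on 14.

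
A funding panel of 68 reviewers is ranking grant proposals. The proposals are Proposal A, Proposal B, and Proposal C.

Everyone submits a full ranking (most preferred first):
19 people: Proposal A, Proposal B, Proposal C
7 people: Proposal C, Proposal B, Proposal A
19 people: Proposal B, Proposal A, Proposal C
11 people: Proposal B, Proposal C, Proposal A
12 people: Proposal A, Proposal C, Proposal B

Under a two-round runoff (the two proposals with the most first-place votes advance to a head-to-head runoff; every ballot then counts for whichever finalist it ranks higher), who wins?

Round 1 first-place votes: Proposal A 31, Proposal B 30, Proposal C 7. Proposal A and Proposal B advance.
Runoff: Proposal A is ranked above Proposal B on 31 ballots, Proposal B above Proposal A on 37.

Proposal B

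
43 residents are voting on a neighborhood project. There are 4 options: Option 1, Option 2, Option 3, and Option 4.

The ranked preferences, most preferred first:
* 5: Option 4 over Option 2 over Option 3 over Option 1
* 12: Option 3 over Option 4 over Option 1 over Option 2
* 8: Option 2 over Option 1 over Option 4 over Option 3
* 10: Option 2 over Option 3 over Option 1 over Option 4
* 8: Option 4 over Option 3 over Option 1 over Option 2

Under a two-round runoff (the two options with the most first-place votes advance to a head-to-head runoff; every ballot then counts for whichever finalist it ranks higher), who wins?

Round 1 first-place votes: Option 1 0, Option 2 18, Option 3 12, Option 4 13. Option 2 and Option 4 advance.
Runoff: Option 2 is ranked above Option 4 on 18 ballots, Option 4 above Option 2 on 25.

Option 4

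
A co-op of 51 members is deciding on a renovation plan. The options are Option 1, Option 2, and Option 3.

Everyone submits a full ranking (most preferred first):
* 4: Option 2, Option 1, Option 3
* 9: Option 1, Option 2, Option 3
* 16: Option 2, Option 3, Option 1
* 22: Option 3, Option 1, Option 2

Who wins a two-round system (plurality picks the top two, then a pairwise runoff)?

Round 1 first-place votes: Option 1 9, Option 2 20, Option 3 22. Option 3 and Option 2 advance.
Runoff: Option 3 is ranked above Option 2 on 22 ballots, Option 2 above Option 3 on 29.

Option 2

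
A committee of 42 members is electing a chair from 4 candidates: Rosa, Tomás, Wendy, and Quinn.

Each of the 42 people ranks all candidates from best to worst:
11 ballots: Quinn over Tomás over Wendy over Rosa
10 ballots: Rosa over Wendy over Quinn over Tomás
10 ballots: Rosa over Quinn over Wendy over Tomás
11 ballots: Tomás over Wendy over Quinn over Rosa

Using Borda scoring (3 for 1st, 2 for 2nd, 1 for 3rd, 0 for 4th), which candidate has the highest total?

Quinn

Rosa: 11×0 + 10×3 + 10×3 + 11×0 = 60
Tomás: 11×2 + 10×0 + 10×0 + 11×3 = 55
Wendy: 11×1 + 10×2 + 10×1 + 11×2 = 63
Quinn: 11×3 + 10×1 + 10×2 + 11×1 = 74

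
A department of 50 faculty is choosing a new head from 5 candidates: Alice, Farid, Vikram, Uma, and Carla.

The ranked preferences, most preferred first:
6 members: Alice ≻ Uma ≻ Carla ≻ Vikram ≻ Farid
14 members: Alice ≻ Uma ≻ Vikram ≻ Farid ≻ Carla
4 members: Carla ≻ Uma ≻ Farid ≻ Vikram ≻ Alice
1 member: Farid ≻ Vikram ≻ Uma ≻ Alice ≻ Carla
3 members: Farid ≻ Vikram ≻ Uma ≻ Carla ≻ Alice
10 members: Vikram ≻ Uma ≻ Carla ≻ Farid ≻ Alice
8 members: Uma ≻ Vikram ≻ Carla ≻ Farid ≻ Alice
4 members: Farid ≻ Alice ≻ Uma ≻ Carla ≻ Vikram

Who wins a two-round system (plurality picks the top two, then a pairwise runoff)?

Vikram

Round 1 first-place votes: Alice 20, Farid 8, Vikram 10, Uma 8, Carla 4. Alice and Vikram advance.
Runoff: Alice is ranked above Vikram on 24 ballots, Vikram above Alice on 26.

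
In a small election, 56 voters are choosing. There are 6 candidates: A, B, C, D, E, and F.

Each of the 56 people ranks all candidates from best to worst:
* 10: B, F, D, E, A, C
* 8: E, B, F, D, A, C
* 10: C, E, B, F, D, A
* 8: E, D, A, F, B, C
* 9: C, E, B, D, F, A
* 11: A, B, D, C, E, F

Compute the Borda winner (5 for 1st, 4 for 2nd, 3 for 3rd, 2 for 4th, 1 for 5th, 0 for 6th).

B

A: 10×1 + 8×1 + 10×0 + 8×3 + 9×0 + 11×5 = 97
B: 10×5 + 8×4 + 10×3 + 8×1 + 9×3 + 11×4 = 191
C: 10×0 + 8×0 + 10×5 + 8×0 + 9×5 + 11×2 = 117
D: 10×3 + 8×2 + 10×1 + 8×4 + 9×2 + 11×3 = 139
E: 10×2 + 8×5 + 10×4 + 8×5 + 9×4 + 11×1 = 187
F: 10×4 + 8×3 + 10×2 + 8×2 + 9×1 + 11×0 = 109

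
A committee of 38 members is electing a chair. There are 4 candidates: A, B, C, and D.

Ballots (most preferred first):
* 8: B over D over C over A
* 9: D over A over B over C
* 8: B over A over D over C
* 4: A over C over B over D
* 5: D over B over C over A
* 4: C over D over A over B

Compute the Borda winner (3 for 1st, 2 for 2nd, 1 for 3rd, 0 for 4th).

A: 8×0 + 9×2 + 8×2 + 4×3 + 5×0 + 4×1 = 50
B: 8×3 + 9×1 + 8×3 + 4×1 + 5×2 + 4×0 = 71
C: 8×1 + 9×0 + 8×0 + 4×2 + 5×1 + 4×3 = 33
D: 8×2 + 9×3 + 8×1 + 4×0 + 5×3 + 4×2 = 74

D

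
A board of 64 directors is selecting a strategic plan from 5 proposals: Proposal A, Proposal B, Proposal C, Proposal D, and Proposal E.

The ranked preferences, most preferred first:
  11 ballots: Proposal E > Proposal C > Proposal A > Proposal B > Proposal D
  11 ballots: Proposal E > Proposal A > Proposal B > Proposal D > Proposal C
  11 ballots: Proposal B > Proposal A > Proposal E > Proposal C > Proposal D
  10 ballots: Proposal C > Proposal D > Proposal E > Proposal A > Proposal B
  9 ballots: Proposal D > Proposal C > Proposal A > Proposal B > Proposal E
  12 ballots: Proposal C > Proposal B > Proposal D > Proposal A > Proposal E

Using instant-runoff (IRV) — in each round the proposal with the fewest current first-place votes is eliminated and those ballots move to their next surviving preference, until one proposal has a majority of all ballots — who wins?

Proposal E

Round 1: Proposal A 0, Proposal B 11, Proposal C 22, Proposal D 9, Proposal E 22. Proposal A eliminated.
Round 2: Proposal B 11, Proposal C 22, Proposal D 9, Proposal E 22. Proposal D eliminated.
Round 3: Proposal B 11, Proposal C 31, Proposal E 22. Proposal B eliminated.
Round 4: Proposal C 31, Proposal E 33. Proposal E has a majority (≥33).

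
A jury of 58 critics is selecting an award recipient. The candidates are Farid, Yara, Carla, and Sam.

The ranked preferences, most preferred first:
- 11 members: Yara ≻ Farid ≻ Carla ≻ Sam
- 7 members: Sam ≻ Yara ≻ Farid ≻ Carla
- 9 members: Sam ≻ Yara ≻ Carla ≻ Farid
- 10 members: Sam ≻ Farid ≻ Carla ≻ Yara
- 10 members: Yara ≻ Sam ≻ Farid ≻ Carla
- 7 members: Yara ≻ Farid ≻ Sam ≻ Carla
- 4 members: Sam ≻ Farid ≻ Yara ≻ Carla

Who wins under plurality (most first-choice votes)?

First-place votes: Farid 0, Yara 28, Carla 0, Sam 30.

Sam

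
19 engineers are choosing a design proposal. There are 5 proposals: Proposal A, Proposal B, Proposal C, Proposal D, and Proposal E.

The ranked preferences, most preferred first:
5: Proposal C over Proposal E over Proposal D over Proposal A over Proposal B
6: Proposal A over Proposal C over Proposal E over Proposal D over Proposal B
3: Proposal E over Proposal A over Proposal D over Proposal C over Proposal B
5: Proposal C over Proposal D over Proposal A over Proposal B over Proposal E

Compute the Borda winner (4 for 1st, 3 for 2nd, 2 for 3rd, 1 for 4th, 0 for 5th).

Proposal C

Proposal A: 5×1 + 6×4 + 3×3 + 5×2 = 48
Proposal B: 5×0 + 6×0 + 3×0 + 5×1 = 5
Proposal C: 5×4 + 6×3 + 3×1 + 5×4 = 61
Proposal D: 5×2 + 6×1 + 3×2 + 5×3 = 37
Proposal E: 5×3 + 6×2 + 3×4 + 5×0 = 39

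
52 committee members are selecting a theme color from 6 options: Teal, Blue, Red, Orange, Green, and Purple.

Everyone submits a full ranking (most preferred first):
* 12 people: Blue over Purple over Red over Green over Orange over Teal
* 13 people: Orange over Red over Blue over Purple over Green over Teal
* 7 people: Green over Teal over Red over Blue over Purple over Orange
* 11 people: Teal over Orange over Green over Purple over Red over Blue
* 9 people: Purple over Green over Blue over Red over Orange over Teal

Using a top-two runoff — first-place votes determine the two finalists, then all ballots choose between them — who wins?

Round 1 first-place votes: Teal 11, Blue 12, Red 0, Orange 13, Green 7, Purple 9. Orange and Blue advance.
Runoff: Orange is ranked above Blue on 24 ballots, Blue above Orange on 28.

Blue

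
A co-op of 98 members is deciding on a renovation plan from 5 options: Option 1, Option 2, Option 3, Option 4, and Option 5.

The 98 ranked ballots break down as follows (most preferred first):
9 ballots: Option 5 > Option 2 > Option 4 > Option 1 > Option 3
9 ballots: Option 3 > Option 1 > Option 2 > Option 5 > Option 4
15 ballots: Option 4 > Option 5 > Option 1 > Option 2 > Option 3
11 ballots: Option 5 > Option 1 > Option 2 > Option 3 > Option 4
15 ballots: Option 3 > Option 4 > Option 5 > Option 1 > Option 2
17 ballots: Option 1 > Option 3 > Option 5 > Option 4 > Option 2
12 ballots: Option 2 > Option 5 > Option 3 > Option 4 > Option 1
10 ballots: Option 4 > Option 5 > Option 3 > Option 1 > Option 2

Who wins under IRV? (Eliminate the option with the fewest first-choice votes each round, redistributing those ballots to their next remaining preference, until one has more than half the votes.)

Round 1: Option 1 17, Option 2 12, Option 3 24, Option 4 25, Option 5 20. Option 2 eliminated.
Round 2: Option 1 17, Option 3 24, Option 4 25, Option 5 32. Option 1 eliminated.
Round 3: Option 3 41, Option 4 25, Option 5 32. Option 4 eliminated.
Round 4: Option 3 41, Option 5 57. Option 5 has a majority (≥50).

Option 5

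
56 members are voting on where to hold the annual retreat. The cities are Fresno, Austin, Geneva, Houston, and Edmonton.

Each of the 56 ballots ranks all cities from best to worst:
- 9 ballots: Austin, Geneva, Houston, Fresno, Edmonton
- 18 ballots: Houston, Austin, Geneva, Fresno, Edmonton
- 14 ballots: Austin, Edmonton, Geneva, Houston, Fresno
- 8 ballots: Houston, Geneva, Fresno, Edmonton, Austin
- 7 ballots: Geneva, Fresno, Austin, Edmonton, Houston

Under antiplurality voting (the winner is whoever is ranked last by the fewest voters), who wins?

Geneva

Last-place votes: Fresno 14, Austin 8, Geneva 0, Houston 7, Edmonton 27.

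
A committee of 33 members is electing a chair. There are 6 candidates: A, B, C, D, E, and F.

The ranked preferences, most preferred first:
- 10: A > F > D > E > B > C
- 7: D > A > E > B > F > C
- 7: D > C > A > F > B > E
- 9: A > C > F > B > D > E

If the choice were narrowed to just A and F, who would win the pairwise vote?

A

A is ranked above F on 33 ballots; F above A on 0.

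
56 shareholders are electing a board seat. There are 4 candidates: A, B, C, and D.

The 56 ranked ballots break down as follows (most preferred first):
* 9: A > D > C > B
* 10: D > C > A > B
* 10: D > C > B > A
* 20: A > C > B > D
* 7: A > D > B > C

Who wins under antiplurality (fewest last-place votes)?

C

Last-place votes: A 10, B 19, C 7, D 20.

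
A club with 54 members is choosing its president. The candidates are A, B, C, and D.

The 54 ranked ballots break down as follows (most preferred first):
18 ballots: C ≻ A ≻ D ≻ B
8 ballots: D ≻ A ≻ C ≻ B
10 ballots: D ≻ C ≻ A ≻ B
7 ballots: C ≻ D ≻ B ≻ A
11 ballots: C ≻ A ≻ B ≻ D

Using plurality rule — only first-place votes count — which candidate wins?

First-place votes: A 0, B 0, C 36, D 18.

C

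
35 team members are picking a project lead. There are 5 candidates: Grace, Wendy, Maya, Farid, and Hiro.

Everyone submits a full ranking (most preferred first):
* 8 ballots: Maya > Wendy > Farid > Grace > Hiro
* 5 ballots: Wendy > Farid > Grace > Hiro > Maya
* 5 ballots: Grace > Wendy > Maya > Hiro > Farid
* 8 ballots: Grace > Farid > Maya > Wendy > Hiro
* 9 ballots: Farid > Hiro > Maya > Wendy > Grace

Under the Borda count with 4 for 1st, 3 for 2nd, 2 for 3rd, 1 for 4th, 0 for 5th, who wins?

Grace: 8×1 + 5×2 + 5×4 + 8×4 + 9×0 = 70
Wendy: 8×3 + 5×4 + 5×3 + 8×1 + 9×1 = 76
Maya: 8×4 + 5×0 + 5×2 + 8×2 + 9×2 = 76
Farid: 8×2 + 5×3 + 5×0 + 8×3 + 9×4 = 91
Hiro: 8×0 + 5×1 + 5×1 + 8×0 + 9×3 = 37

Farid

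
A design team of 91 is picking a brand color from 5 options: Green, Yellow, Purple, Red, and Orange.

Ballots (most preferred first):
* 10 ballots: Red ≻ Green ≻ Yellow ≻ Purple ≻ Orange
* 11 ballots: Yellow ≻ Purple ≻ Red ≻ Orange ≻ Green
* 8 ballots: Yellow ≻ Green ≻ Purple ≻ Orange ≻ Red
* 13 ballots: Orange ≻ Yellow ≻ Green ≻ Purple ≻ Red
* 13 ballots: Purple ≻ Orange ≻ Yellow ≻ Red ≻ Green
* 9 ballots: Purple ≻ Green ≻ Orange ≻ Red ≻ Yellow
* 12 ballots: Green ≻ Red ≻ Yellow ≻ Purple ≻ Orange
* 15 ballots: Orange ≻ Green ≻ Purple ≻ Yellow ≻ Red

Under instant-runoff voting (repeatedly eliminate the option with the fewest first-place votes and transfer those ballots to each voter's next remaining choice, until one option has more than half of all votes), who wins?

Round 1: Green 12, Yellow 19, Purple 22, Red 10, Orange 28. Red eliminated.
Round 2: Green 22, Yellow 19, Purple 22, Orange 28. Yellow eliminated.
Round 3: Green 30, Purple 33, Orange 28. Orange eliminated.
Round 4: Green 58, Purple 33. Green has a majority (≥46).

Green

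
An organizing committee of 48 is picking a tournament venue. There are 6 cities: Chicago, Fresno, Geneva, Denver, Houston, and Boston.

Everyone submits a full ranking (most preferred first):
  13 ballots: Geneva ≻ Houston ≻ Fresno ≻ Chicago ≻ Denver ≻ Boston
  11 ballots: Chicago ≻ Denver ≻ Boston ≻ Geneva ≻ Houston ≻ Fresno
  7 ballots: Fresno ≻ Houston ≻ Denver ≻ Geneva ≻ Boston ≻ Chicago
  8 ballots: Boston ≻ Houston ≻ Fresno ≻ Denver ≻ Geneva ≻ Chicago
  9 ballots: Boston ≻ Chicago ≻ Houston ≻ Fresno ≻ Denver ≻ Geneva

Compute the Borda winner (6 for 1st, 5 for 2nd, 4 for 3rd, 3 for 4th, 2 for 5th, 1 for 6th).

Houston

Chicago: 13×3 + 11×6 + 7×1 + 8×1 + 9×5 = 165
Fresno: 13×4 + 11×1 + 7×6 + 8×4 + 9×3 = 164
Geneva: 13×6 + 11×3 + 7×3 + 8×2 + 9×1 = 157
Denver: 13×2 + 11×5 + 7×4 + 8×3 + 9×2 = 151
Houston: 13×5 + 11×2 + 7×5 + 8×5 + 9×4 = 198
Boston: 13×1 + 11×4 + 7×2 + 8×6 + 9×6 = 173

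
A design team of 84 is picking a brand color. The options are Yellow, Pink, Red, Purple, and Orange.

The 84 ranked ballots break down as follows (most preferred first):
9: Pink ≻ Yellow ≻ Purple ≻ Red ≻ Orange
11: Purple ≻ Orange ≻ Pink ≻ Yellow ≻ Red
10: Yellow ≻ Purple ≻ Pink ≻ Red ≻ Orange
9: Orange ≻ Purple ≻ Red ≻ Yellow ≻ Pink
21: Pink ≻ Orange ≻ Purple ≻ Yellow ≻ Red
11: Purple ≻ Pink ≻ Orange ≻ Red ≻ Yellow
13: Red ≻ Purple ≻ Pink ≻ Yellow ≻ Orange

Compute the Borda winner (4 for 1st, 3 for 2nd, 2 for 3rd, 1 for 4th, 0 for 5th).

Yellow: 9×3 + 11×1 + 10×4 + 9×1 + 21×1 + 11×0 + 13×1 = 121
Pink: 9×4 + 11×2 + 10×2 + 9×0 + 21×4 + 11×3 + 13×2 = 221
Red: 9×1 + 11×0 + 10×1 + 9×2 + 21×0 + 11×1 + 13×4 = 100
Purple: 9×2 + 11×4 + 10×3 + 9×3 + 21×2 + 11×4 + 13×3 = 244
Orange: 9×0 + 11×3 + 10×0 + 9×4 + 21×3 + 11×2 + 13×0 = 154

Purple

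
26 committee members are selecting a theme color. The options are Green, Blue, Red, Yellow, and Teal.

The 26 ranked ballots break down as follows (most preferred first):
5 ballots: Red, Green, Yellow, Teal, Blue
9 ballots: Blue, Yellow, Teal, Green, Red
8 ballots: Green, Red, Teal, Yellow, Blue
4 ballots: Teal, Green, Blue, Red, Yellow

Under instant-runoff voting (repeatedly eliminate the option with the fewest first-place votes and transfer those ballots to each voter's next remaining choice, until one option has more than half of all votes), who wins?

Round 1: Green 8, Blue 9, Red 5, Yellow 0, Teal 4. Yellow eliminated.
Round 2: Green 8, Blue 9, Red 5, Teal 4. Teal eliminated.
Round 3: Green 12, Blue 9, Red 5. Red eliminated.
Round 4: Green 17, Blue 9. Green has a majority (≥14).

Green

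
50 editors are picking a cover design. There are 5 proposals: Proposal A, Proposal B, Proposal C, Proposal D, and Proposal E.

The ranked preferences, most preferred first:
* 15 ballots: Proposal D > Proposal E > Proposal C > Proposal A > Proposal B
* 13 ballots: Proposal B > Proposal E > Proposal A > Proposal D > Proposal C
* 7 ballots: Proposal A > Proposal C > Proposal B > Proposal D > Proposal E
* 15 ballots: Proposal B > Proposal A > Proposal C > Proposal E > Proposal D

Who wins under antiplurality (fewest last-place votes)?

Proposal A

Last-place votes: Proposal A 0, Proposal B 15, Proposal C 13, Proposal D 15, Proposal E 7.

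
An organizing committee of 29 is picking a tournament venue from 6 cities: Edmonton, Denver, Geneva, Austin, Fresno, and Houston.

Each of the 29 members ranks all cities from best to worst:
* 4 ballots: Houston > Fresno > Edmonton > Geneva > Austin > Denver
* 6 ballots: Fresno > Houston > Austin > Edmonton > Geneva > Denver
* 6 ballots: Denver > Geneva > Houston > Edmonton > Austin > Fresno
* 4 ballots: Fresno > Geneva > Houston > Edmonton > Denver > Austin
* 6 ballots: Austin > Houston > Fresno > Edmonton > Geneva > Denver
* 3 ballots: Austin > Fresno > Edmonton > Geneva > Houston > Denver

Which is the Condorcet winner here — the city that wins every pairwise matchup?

Houston

Houston vs Edmonton: 26–3
Houston vs Denver: 23–6
Houston vs Geneva: 16–13
Houston vs Austin: 20–9
Houston vs Fresno: 16–13
Houston beats every other city.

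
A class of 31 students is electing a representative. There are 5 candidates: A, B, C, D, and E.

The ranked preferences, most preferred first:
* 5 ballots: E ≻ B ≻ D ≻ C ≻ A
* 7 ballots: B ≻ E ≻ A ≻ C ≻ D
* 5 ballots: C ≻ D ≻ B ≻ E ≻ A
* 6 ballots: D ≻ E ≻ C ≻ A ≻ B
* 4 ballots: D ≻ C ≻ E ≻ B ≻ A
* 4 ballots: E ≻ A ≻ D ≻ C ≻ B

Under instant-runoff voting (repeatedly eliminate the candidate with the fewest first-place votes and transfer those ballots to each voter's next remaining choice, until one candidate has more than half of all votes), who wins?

Round 1: A 0, B 7, C 5, D 10, E 9. A eliminated.
Round 2: B 7, C 5, D 10, E 9. C eliminated.
Round 3: B 7, D 15, E 9. B eliminated.
Round 4: D 15, E 16. E has a majority (≥16).

E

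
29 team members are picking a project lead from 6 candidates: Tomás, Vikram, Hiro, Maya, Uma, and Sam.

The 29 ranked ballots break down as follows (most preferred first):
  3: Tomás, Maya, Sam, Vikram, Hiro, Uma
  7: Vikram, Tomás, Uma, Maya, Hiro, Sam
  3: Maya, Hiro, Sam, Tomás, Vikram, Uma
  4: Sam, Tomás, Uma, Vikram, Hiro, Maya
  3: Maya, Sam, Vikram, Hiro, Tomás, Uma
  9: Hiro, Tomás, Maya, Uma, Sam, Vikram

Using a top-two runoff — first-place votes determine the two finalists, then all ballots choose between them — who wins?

Vikram

Round 1 first-place votes: Tomás 3, Vikram 7, Hiro 9, Maya 6, Uma 0, Sam 4. Hiro and Vikram advance.
Runoff: Hiro is ranked above Vikram on 12 ballots, Vikram above Hiro on 17.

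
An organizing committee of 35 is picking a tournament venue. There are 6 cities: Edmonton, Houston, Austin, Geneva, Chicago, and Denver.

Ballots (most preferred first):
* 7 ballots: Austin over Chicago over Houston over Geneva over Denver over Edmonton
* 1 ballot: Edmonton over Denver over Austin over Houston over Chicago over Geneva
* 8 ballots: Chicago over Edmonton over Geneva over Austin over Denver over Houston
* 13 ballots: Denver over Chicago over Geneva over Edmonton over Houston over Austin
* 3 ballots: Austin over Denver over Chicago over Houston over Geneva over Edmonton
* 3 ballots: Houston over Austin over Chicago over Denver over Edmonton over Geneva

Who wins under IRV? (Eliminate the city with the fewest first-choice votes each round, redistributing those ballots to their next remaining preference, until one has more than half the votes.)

Austin

Round 1: Edmonton 1, Houston 3, Austin 10, Geneva 0, Chicago 8, Denver 13. Geneva eliminated.
Round 2: Edmonton 1, Houston 3, Austin 10, Chicago 8, Denver 13. Edmonton eliminated.
Round 3: Houston 3, Austin 10, Chicago 8, Denver 14. Houston eliminated.
Round 4: Austin 13, Chicago 8, Denver 14. Chicago eliminated.
Round 5: Austin 21, Denver 14. Austin has a majority (≥18).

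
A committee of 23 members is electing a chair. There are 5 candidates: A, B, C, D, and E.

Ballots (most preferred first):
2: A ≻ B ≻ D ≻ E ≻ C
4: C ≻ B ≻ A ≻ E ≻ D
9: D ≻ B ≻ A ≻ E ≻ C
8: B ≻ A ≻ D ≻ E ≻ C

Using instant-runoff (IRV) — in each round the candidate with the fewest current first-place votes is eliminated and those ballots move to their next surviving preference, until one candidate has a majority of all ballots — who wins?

Round 1: A 2, B 8, C 4, D 9, E 0. E eliminated.
Round 2: A 2, B 8, C 4, D 9. A eliminated.
Round 3: B 10, C 4, D 9. C eliminated.
Round 4: B 14, D 9. B has a majority (≥12).

B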